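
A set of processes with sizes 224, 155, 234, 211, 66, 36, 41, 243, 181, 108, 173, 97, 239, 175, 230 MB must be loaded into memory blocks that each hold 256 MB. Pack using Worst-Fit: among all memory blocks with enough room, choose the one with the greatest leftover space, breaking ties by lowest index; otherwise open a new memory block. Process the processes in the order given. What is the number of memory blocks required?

memory block 1: place 224 MB, 32 MB left
memory block 2: place 155 MB, 101 MB left
memory block 3: place 234 MB, 22 MB left
memory block 4: place 211 MB, 45 MB left
memory block 2: place 66 MB, 35 MB left
memory block 4: place 36 MB, 9 MB left
memory block 5: place 41 MB, 215 MB left
memory block 6: place 243 MB, 13 MB left
memory block 5: place 181 MB, 34 MB left
memory block 7: place 108 MB, 148 MB left
memory block 8: place 173 MB, 83 MB left
memory block 7: place 97 MB, 51 MB left
memory block 9: place 239 MB, 17 MB left
memory block 10: place 175 MB, 81 MB left
memory block 11: place 230 MB, 26 MB left

11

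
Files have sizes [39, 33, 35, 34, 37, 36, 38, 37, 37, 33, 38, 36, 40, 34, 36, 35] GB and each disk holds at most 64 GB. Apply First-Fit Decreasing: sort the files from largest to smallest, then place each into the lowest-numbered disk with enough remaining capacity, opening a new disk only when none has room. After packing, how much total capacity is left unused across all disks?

Sorted descending: 40, 39, 38, 38, 37, 37, 37, 36, 36, 36, 35, 35, 34, 34, 33, 33.
disk 1: place 40 GB, 24 GB left
disk 2: place 39 GB, 25 GB left
disk 3: place 38 GB, 26 GB left
disk 4: place 38 GB, 26 GB left
disk 5: place 37 GB, 27 GB left
disk 6: place 37 GB, 27 GB left
disk 7: place 37 GB, 27 GB left
disk 8: place 36 GB, 28 GB left
disk 9: place 36 GB, 28 GB left
disk 10: place 36 GB, 28 GB left
disk 11: place 35 GB, 29 GB left
disk 12: place 35 GB, 29 GB left
disk 13: place 34 GB, 30 GB left
disk 14: place 34 GB, 30 GB left
disk 15: place 33 GB, 31 GB left
disk 16: place 33 GB, 31 GB left
16 disks × 64 GB = 1024 GB; used 578 GB; unused 446 GB.

446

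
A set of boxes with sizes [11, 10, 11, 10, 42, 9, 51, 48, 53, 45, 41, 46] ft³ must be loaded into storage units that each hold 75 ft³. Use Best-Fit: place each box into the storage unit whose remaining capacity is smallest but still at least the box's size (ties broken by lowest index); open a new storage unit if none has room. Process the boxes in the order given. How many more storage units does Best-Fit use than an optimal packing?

Best-Fit: [11,10,11,10,9] [42] [51] [48] [53] [45] [41] [46] → 8 storage units.
7 boxes exceed 37.5 ft³ (half the capacity), and no two of those can share a storage unit, so at least 7 storage units are needed.
An optimal packing achieves that bound: [53,11,11] [51,10,10] [48,9] [46] [45] [42] [41] → 7 storage units.
Excess: 8 − 7 = 1.

1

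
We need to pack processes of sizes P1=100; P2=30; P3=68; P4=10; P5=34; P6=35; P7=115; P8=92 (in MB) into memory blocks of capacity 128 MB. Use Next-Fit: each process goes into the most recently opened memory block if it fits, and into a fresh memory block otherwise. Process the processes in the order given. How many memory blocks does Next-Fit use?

5 memory blocks

Put P1 (100 MB) in memory block 1; 28 MB remain.
Put P2 (30 MB) in memory block 2; 98 MB remain.
Put P3 (68 MB) in memory block 2; 30 MB remain.
Put P4 (10 MB) in memory block 2; 20 MB remain.
Put P5 (34 MB) in memory block 3; 94 MB remain.
Put P6 (35 MB) in memory block 3; 59 MB remain.
Put P7 (115 MB) in memory block 4; 13 MB remain.
Put P8 (92 MB) in memory block 5; 36 MB remain.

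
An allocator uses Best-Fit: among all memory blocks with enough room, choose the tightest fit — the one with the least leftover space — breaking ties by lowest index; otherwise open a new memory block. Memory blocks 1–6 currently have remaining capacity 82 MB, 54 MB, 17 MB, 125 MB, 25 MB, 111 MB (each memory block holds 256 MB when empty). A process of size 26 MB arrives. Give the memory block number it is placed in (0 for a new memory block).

2

Memory blocks with room: memory block 1 (82 MB), memory block 2 (54 MB), memory block 4 (125 MB), memory block 6 (111 MB).
Tightest fit is memory block 2 with 54 MB free.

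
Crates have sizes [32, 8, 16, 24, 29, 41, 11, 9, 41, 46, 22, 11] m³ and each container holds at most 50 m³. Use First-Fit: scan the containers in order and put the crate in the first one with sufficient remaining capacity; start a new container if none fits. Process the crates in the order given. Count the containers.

container 1: place 32 m³, 18 m³ left
container 1: place 8 m³, 10 m³ left
container 2: place 16 m³, 34 m³ left
container 2: place 24 m³, 10 m³ left
container 3: place 29 m³, 21 m³ left
container 4: place 41 m³, 9 m³ left
container 3: place 11 m³, 10 m³ left
container 1: place 9 m³, 1 m³ left
container 5: place 41 m³, 9 m³ left
container 6: place 46 m³, 4 m³ left
container 7: place 22 m³, 28 m³ left
container 7: place 11 m³, 17 m³ left

7 containers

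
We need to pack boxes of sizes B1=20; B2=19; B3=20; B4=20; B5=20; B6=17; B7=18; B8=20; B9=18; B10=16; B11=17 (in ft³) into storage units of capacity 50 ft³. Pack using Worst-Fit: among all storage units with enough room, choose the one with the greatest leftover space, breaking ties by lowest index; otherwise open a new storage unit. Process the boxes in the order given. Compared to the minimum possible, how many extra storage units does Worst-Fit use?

Worst-Fit: [20,19] [20,20] [20,17] [18,20] [18,16] [17] → 6 storage units.
Total size 205 ft³; any packing needs at least ⌈205/50⌉ = 5 storage units.
An optimal packing achieves that bound: [20,20] [20,20] [20,19] [18,18] [17,17,16] → 5 storage units.
Excess: 6 − 5 = 1.

1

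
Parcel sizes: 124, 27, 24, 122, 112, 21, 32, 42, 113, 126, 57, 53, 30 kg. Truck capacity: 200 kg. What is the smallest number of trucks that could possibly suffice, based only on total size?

Total size = 124 + 27 + 24 + 122 + 112 + 21 + 32 + 42 + 113 + 126 + 57 + 53 + 30 = 883 kg.
⌈883 / 200⌉ = 5.

5 trucks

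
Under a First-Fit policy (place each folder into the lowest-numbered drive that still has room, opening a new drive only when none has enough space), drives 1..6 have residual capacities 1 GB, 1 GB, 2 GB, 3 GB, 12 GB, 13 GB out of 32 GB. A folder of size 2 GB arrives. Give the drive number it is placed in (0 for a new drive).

3

Drives with room: drive 3 (2 GB), drive 4 (3 GB), drive 5 (12 GB), drive 6 (13 GB).
The first with room is drive 3.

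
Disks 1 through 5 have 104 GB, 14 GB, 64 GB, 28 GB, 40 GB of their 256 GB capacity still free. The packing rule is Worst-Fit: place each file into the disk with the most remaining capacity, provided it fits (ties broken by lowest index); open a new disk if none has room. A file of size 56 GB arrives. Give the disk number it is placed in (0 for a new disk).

Disks with room: disk 1 (104 GB), disk 3 (64 GB).
Most room is disk 1 with 104 GB free.

1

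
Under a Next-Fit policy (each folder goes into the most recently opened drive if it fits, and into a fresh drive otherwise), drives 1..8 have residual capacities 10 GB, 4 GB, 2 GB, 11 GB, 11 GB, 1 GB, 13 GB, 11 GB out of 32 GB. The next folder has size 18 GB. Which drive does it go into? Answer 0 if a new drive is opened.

0

Next-Fit only looks at drive 8, which has 11 GB free.
18 GB does not fit, so a new drive is opened.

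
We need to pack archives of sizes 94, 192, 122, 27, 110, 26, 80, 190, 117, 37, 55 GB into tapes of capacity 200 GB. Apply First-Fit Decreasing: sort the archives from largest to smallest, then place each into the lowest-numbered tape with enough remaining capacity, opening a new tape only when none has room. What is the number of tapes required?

6 tapes

Sorted descending: 192, 190, 122, 117, 110, 94, 80, 55, 37, 27, 26.
Put 192 GB in tape 1; 8 GB remain.
Put 190 GB in tape 2; 10 GB remain.
Put 122 GB in tape 3; 78 GB remain.
Put 117 GB in tape 4; 83 GB remain.
Put 110 GB in tape 5; 90 GB remain.
Put 94 GB in tape 6; 106 GB remain.
Put 80 GB in tape 4; 3 GB remain.
Put 55 GB in tape 3; 23 GB remain.
Put 37 GB in tape 5; 53 GB remain.
Put 27 GB in tape 5; 26 GB remain.
Put 26 GB in tape 5; 0 GB remain.
Final tapes: [192] [190] [122,55] [117,80] [110,37,27,26] [94].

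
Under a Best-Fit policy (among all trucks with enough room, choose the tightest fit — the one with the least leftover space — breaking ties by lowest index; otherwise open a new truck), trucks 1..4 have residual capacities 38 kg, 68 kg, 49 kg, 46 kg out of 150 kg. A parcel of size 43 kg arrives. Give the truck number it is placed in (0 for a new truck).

Trucks with room: truck 2 (68 kg), truck 3 (49 kg), truck 4 (46 kg).
Tightest fit is truck 4 with 46 kg free.

4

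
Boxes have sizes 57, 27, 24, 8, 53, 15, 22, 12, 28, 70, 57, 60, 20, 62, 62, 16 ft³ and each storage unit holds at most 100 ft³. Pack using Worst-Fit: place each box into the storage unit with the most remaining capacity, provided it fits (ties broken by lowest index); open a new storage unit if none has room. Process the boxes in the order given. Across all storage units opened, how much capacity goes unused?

storage unit 1: place 57 ft³, 43 ft³ left
storage unit 1: place 27 ft³, 16 ft³ left
storage unit 2: place 24 ft³, 76 ft³ left
storage unit 2: place 8 ft³, 68 ft³ left
storage unit 2: place 53 ft³, 15 ft³ left
storage unit 1: place 15 ft³, 1 ft³ left
storage unit 3: place 22 ft³, 78 ft³ left
storage unit 3: place 12 ft³, 66 ft³ left
storage unit 3: place 28 ft³, 38 ft³ left
storage unit 4: place 70 ft³, 30 ft³ left
storage unit 5: place 57 ft³, 43 ft³ left
storage unit 6: place 60 ft³, 40 ft³ left
storage unit 5: place 20 ft³, 23 ft³ left
storage unit 7: place 62 ft³, 38 ft³ left
storage unit 8: place 62 ft³, 38 ft³ left
storage unit 6: place 16 ft³, 24 ft³ left
8 storage units × 100 ft³ = 800 ft³; used 593 ft³; unused 207 ft³.

207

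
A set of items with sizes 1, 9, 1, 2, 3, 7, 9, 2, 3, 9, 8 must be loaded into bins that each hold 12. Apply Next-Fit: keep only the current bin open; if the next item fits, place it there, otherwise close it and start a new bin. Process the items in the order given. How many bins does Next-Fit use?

bin 1: place 1, 11 left
bin 1: place 9, 2 left
bin 1: place 1, 1 left
bin 2: place 2, 10 left
bin 2: place 3, 7 left
bin 2: place 7, 0 left
bin 3: place 9, 3 left
bin 3: place 2, 1 left
bin 4: place 3, 9 left
bin 4: place 9, 0 left
bin 5: place 8, 4 left
Final bins: [1,9,1] [2,3,7] [9,2] [3,9] [8].

5 bins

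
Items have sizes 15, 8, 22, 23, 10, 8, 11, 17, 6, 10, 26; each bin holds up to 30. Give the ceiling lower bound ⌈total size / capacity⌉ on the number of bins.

6

Total size = 15 + 8 + 22 + 23 + 10 + 8 + 11 + 17 + 6 + 10 + 26 = 156.
⌈156 / 30⌉ = 6.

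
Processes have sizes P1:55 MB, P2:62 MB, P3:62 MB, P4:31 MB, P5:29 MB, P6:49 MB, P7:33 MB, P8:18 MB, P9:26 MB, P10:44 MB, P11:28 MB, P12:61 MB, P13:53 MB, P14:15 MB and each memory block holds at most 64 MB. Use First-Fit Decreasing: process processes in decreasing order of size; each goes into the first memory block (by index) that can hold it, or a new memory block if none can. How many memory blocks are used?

Sorted descending: 62, 62, 61, 55, 53, 49, 44, 33, 31, 29, 28, 26, 18, 15.
62 MB → memory block 1 (remaining 2 MB)
62 MB → memory block 2 (remaining 2 MB)
61 MB → memory block 3 (remaining 3 MB)
55 MB → memory block 4 (remaining 9 MB)
53 MB → memory block 5 (remaining 11 MB)
49 MB → memory block 6 (remaining 15 MB)
44 MB → memory block 7 (remaining 20 MB)
33 MB → memory block 8 (remaining 31 MB)
31 MB → memory block 8 (remaining 0 MB)
29 MB → memory block 9 (remaining 35 MB)
28 MB → memory block 9 (remaining 7 MB)
26 MB → memory block 10 (remaining 38 MB)
18 MB → memory block 7 (remaining 2 MB)
15 MB → memory block 6 (remaining 0 MB)
Final memory blocks: [62] [62] [61] [55] [53] [49,15] [44,18] [33,31] [29,28] [26].

10 memory blocks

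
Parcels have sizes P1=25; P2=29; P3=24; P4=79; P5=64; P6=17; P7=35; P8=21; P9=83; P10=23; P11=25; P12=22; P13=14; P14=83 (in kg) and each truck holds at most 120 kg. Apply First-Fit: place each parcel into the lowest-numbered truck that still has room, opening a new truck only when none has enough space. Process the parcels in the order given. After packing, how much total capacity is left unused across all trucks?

P1 (25 kg) → truck 1 (remaining 95 kg)
P2 (29 kg) → truck 1 (remaining 66 kg)
P3 (24 kg) → truck 1 (remaining 42 kg)
P4 (79 kg) → truck 2 (remaining 41 kg)
P5 (64 kg) → truck 3 (remaining 56 kg)
P6 (17 kg) → truck 1 (remaining 25 kg)
P7 (35 kg) → truck 2 (remaining 6 kg)
P8 (21 kg) → truck 1 (remaining 4 kg)
P9 (83 kg) → truck 4 (remaining 37 kg)
P10 (23 kg) → truck 3 (remaining 33 kg)
P11 (25 kg) → truck 3 (remaining 8 kg)
P12 (22 kg) → truck 4 (remaining 15 kg)
P13 (14 kg) → truck 4 (remaining 1 kg)
P14 (83 kg) → truck 5 (remaining 37 kg)
5 trucks × 120 kg = 600 kg; used 544 kg; unused 56 kg.

56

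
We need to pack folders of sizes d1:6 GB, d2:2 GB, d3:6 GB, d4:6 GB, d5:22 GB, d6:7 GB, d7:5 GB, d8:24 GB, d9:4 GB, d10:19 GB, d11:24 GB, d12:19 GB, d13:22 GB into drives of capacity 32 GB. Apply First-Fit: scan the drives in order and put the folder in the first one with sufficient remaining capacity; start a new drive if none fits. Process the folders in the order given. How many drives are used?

Put d1 (6 GB) in drive 1; 26 GB remain.
Put d2 (2 GB) in drive 1; 24 GB remain.
Put d3 (6 GB) in drive 1; 18 GB remain.
Put d4 (6 GB) in drive 1; 12 GB remain.
Put d5 (22 GB) in drive 2; 10 GB remain.
Put d6 (7 GB) in drive 1; 5 GB remain.
Put d7 (5 GB) in drive 1; 0 GB remain.
Put d8 (24 GB) in drive 3; 8 GB remain.
Put d9 (4 GB) in drive 2; 6 GB remain.
Put d10 (19 GB) in drive 4; 13 GB remain.
Put d11 (24 GB) in drive 5; 8 GB remain.
Put d12 (19 GB) in drive 6; 13 GB remain.
Put d13 (22 GB) in drive 7; 10 GB remain.
Final drives: [6,2,6,6,7,5] [22,4] [24] [19] [24] [19] [22].

7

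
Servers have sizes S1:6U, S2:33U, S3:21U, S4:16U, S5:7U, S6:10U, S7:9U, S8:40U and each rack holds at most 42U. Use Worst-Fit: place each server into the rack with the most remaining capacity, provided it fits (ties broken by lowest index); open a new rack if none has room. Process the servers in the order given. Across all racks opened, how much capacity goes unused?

26

rack 1: place S1 (6U), 36U left
rack 1: place S2 (33U), 3U left
rack 2: place S3 (21U), 21U left
rack 2: place S4 (16U), 5U left
rack 3: place S5 (7U), 35U left
rack 3: place S6 (10U), 25U left
rack 3: place S7 (9U), 16U left
rack 4: place S8 (40U), 2U left
4 racks × 42U = 168U; used 142U; unused 26U.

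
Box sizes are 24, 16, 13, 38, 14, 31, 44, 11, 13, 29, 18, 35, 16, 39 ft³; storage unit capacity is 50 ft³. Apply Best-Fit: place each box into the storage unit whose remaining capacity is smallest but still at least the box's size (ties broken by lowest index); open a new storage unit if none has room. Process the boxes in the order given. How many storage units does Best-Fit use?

8 storage units

24 ft³ → storage unit 1 (remaining 26 ft³)
16 ft³ → storage unit 1 (remaining 10 ft³)
13 ft³ → storage unit 2 (remaining 37 ft³)
38 ft³ → storage unit 3 (remaining 12 ft³)
14 ft³ → storage unit 2 (remaining 23 ft³)
31 ft³ → storage unit 4 (remaining 19 ft³)
44 ft³ → storage unit 5 (remaining 6 ft³)
11 ft³ → storage unit 3 (remaining 1 ft³)
13 ft³ → storage unit 4 (remaining 6 ft³)
29 ft³ → storage unit 6 (remaining 21 ft³)
18 ft³ → storage unit 6 (remaining 3 ft³)
35 ft³ → storage unit 7 (remaining 15 ft³)
16 ft³ → storage unit 2 (remaining 7 ft³)
39 ft³ → storage unit 8 (remaining 11 ft³)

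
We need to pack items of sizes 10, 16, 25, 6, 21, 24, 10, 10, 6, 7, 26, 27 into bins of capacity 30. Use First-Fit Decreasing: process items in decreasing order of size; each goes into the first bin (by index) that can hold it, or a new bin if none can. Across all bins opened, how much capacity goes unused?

22

Sorted descending: 27, 26, 25, 24, 21, 16, 10, 10, 10, 7, 6, 6.
27 → bin 1 (remaining 3)
26 → bin 2 (remaining 4)
25 → bin 3 (remaining 5)
24 → bin 4 (remaining 6)
21 → bin 5 (remaining 9)
16 → bin 6 (remaining 14)
10 → bin 6 (remaining 4)
10 → bin 7 (remaining 20)
10 → bin 7 (remaining 10)
7 → bin 5 (remaining 2)
6 → bin 4 (remaining 0)
6 → bin 7 (remaining 4)
7 bins × 30 = 210; used 188; unused 22.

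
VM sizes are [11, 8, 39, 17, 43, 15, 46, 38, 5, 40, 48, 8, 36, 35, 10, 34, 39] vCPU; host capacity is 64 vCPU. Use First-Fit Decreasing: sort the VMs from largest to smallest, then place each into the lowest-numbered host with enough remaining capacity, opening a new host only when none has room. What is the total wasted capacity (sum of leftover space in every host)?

Sorted descending: 48, 46, 43, 40, 39, 39, 38, 36, 35, 34, 17, 15, 11, 10, 8, 8, 5.
Put 48 vCPU in host 1; 16 vCPU remain.
Put 46 vCPU in host 2; 18 vCPU remain.
Put 43 vCPU in host 3; 21 vCPU remain.
Put 40 vCPU in host 4; 24 vCPU remain.
Put 39 vCPU in host 5; 25 vCPU remain.
Put 39 vCPU in host 6; 25 vCPU remain.
Put 38 vCPU in host 7; 26 vCPU remain.
Put 36 vCPU in host 8; 28 vCPU remain.
Put 35 vCPU in host 9; 29 vCPU remain.
Put 34 vCPU in host 10; 30 vCPU remain.
Put 17 vCPU in host 2; 1 vCPU remain.
Put 15 vCPU in host 1; 1 vCPU remain.
Put 11 vCPU in host 3; 10 vCPU remain.
Put 10 vCPU in host 3; 0 vCPU remain.
Put 8 vCPU in host 4; 16 vCPU remain.
Put 8 vCPU in host 4; 8 vCPU remain.
Put 5 vCPU in host 4; 3 vCPU remain.
10 hosts × 64 vCPU = 640 vCPU; used 472 vCPU; unused 168 vCPU.

168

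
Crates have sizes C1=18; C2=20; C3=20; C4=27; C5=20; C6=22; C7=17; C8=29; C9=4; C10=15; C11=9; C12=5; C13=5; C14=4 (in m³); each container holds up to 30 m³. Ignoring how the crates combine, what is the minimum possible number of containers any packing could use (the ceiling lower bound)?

Total size = 18 + 20 + 20 + 27 + 20 + 22 + 17 + 29 + 4 + 15 + 9 + 5 + 5 + 4 = 215 m³.
⌈215 / 30⌉ = 8.

8 containers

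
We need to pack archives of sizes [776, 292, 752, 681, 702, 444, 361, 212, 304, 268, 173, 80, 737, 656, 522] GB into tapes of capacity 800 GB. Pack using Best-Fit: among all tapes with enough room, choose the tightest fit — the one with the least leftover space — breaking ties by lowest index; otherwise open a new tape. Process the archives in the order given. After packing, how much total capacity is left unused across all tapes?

1040

Put 776 GB in tape 1; 24 GB remain.
Put 292 GB in tape 2; 508 GB remain.
Put 752 GB in tape 3; 48 GB remain.
Put 681 GB in tape 4; 119 GB remain.
Put 702 GB in tape 5; 98 GB remain.
Put 444 GB in tape 2; 64 GB remain.
Put 361 GB in tape 6; 439 GB remain.
Put 212 GB in tape 6; 227 GB remain.
Put 304 GB in tape 7; 496 GB remain.
Put 268 GB in tape 7; 228 GB remain.
Put 173 GB in tape 6; 54 GB remain.
Put 80 GB in tape 5; 18 GB remain.
Put 737 GB in tape 8; 63 GB remain.
Put 656 GB in tape 9; 144 GB remain.
Put 522 GB in tape 10; 278 GB remain.
10 tapes × 800 GB = 8000 GB; used 6960 GB; unused 1040 GB.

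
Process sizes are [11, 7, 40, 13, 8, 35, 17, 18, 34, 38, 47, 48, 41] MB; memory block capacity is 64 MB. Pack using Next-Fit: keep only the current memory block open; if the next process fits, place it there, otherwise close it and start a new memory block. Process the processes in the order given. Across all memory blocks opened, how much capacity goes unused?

155

memory block 1: place 11 MB, 53 MB left
memory block 1: place 7 MB, 46 MB left
memory block 1: place 40 MB, 6 MB left
memory block 2: place 13 MB, 51 MB left
memory block 2: place 8 MB, 43 MB left
memory block 2: place 35 MB, 8 MB left
memory block 3: place 17 MB, 47 MB left
memory block 3: place 18 MB, 29 MB left
memory block 4: place 34 MB, 30 MB left
memory block 5: place 38 MB, 26 MB left
memory block 6: place 47 MB, 17 MB left
memory block 7: place 48 MB, 16 MB left
memory block 8: place 41 MB, 23 MB left
8 memory blocks × 64 MB = 512 MB; used 357 MB; unused 155 MB.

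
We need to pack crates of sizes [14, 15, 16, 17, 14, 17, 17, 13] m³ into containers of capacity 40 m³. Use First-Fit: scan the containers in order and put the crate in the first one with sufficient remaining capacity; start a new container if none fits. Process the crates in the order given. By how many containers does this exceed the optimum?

First-Fit: [14,15] [16,17] [14,17] [17,13] → 4 containers.
Total size 123 m³; any packing needs at least ⌈123/40⌉ = 4 containers.
So 4 is already optimal.

0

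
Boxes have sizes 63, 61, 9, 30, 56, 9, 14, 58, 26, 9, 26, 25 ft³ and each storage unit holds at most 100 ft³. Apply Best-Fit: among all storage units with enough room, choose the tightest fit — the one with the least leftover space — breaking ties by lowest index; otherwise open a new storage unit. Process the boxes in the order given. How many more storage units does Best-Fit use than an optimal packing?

Best-Fit: [63,9,14,9] [61,30,9] [56,26] [58,26] [25] → 5 storage units.
Total size 386 ft³; any packing needs at least ⌈386/100⌉ = 4 storage units.
An optimal packing achieves that bound: [63,30] [61,26,9] [58,26,14] [56,25,9,9] → 4 storage units.
Excess: 5 − 4 = 1.

1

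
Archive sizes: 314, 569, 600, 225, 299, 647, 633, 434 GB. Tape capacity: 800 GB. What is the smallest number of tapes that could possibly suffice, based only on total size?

5 tapes

Total size = 314 + 569 + 600 + 225 + 299 + 647 + 633 + 434 = 3721 GB.
⌈3721 / 800⌉ = 5.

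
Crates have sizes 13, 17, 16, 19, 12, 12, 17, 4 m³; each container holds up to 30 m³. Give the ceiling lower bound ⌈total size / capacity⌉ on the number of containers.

Total size = 13 + 17 + 16 + 19 + 12 + 12 + 17 + 4 = 110 m³.
⌈110 / 30⌉ = 4.

4 containers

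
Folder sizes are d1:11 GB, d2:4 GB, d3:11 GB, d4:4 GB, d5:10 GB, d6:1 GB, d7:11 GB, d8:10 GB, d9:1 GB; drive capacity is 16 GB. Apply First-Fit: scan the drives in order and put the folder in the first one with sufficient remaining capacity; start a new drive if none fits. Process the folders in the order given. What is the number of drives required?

5

d1 (11 GB) → drive 1 (remaining 5 GB)
d2 (4 GB) → drive 1 (remaining 1 GB)
d3 (11 GB) → drive 2 (remaining 5 GB)
d4 (4 GB) → drive 2 (remaining 1 GB)
d5 (10 GB) → drive 3 (remaining 6 GB)
d6 (1 GB) → drive 1 (remaining 0 GB)
d7 (11 GB) → drive 4 (remaining 5 GB)
d8 (10 GB) → drive 5 (remaining 6 GB)
d9 (1 GB) → drive 2 (remaining 0 GB)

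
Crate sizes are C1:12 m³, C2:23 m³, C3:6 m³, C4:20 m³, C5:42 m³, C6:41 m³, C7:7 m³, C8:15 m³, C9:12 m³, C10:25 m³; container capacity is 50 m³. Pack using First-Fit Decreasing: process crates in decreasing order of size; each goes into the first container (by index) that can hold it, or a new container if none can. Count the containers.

Sorted descending: 42, 41, 25, 23, 20, 15, 12, 12, 7, 6.
Put 42 m³ in container 1; 8 m³ remain.
Put 41 m³ in container 2; 9 m³ remain.
Put 25 m³ in container 3; 25 m³ remain.
Put 23 m³ in container 3; 2 m³ remain.
Put 20 m³ in container 4; 30 m³ remain.
Put 15 m³ in container 4; 15 m³ remain.
Put 12 m³ in container 4; 3 m³ remain.
Put 12 m³ in container 5; 38 m³ remain.
Put 7 m³ in container 1; 1 m³ remain.
Put 6 m³ in container 2; 3 m³ remain.

5 containers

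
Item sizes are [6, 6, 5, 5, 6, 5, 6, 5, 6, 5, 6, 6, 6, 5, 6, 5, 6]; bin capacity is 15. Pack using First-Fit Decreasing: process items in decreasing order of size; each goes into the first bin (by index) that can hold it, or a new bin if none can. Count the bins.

Sorted descending: 6, 6, 6, 6, 6, 6, 6, 6, 6, 6, 5, 5, 5, 5, 5, 5, 5.
6 → bin 1 (remaining 9)
6 → bin 1 (remaining 3)
6 → bin 2 (remaining 9)
6 → bin 2 (remaining 3)
6 → bin 3 (remaining 9)
6 → bin 3 (remaining 3)
6 → bin 4 (remaining 9)
6 → bin 4 (remaining 3)
6 → bin 5 (remaining 9)
6 → bin 5 (remaining 3)
5 → bin 6 (remaining 10)
5 → bin 6 (remaining 5)
5 → bin 6 (remaining 0)
5 → bin 7 (remaining 10)
5 → bin 7 (remaining 5)
5 → bin 7 (remaining 0)
5 → bin 8 (remaining 10)

8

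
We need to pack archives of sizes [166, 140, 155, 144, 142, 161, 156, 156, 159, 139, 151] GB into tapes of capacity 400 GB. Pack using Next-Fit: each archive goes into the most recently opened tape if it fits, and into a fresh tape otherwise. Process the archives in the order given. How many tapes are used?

6 tapes

166 GB → tape 1 (remaining 234 GB)
140 GB → tape 1 (remaining 94 GB)
155 GB → tape 2 (remaining 245 GB)
144 GB → tape 2 (remaining 101 GB)
142 GB → tape 3 (remaining 258 GB)
161 GB → tape 3 (remaining 97 GB)
156 GB → tape 4 (remaining 244 GB)
156 GB → tape 4 (remaining 88 GB)
159 GB → tape 5 (remaining 241 GB)
139 GB → tape 5 (remaining 102 GB)
151 GB → tape 6 (remaining 249 GB)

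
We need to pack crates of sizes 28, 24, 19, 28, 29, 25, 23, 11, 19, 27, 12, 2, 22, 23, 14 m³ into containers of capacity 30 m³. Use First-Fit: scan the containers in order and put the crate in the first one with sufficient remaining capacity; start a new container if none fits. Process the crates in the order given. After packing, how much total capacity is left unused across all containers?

54

container 1: place 28 m³, 2 m³ left
container 2: place 24 m³, 6 m³ left
container 3: place 19 m³, 11 m³ left
container 4: place 28 m³, 2 m³ left
container 5: place 29 m³, 1 m³ left
container 6: place 25 m³, 5 m³ left
container 7: place 23 m³, 7 m³ left
container 3: place 11 m³, 0 m³ left
container 8: place 19 m³, 11 m³ left
container 9: place 27 m³, 3 m³ left
container 10: place 12 m³, 18 m³ left
container 1: place 2 m³, 0 m³ left
container 11: place 22 m³, 8 m³ left
container 12: place 23 m³, 7 m³ left
container 10: place 14 m³, 4 m³ left
12 containers × 30 m³ = 360 m³; used 306 m³; unused 54 m³.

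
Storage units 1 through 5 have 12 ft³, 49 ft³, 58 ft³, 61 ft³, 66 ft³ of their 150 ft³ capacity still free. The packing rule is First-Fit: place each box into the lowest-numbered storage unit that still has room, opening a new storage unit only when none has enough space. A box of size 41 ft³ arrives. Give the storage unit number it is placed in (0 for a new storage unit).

Storage units with room: storage unit 2 (49 ft³), storage unit 3 (58 ft³), storage unit 4 (61 ft³), storage unit 5 (66 ft³).
The first with room is storage unit 2.

2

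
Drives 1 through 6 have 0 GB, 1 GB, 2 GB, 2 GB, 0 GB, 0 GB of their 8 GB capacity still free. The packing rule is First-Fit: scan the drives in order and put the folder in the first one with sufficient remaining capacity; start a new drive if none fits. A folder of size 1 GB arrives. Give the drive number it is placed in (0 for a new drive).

2

Drives with room: drive 2 (1 GB), drive 3 (2 GB), drive 4 (2 GB).
The first with room is drive 2.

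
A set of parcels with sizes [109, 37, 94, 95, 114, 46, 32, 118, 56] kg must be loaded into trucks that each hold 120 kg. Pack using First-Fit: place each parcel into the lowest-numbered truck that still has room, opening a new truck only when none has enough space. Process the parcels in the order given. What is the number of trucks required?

7 trucks

109 kg → truck 1 (remaining 11 kg)
37 kg → truck 2 (remaining 83 kg)
94 kg → truck 3 (remaining 26 kg)
95 kg → truck 4 (remaining 25 kg)
114 kg → truck 5 (remaining 6 kg)
46 kg → truck 2 (remaining 37 kg)
32 kg → truck 2 (remaining 5 kg)
118 kg → truck 6 (remaining 2 kg)
56 kg → truck 7 (remaining 64 kg)
Final trucks: [109] [37,46,32] [94] [95] [114] [118] [56].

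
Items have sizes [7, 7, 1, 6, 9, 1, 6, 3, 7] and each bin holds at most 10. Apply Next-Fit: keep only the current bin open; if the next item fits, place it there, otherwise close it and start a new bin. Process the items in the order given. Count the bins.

6 bins

7 → bin 1 (remaining 3)
7 → bin 2 (remaining 3)
1 → bin 2 (remaining 2)
6 → bin 3 (remaining 4)
9 → bin 4 (remaining 1)
1 → bin 4 (remaining 0)
6 → bin 5 (remaining 4)
3 → bin 5 (remaining 1)
7 → bin 6 (remaining 3)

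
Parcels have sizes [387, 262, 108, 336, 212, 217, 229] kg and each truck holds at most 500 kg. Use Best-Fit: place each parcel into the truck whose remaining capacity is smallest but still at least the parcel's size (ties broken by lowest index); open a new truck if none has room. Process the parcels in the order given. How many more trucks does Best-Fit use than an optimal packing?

Best-Fit: [387,108] [262,212] [336] [217,229] → 4 trucks.
Total size 1751 kg; any packing needs at least ⌈1751/500⌉ = 4 trucks.
So 4 is already optimal.

0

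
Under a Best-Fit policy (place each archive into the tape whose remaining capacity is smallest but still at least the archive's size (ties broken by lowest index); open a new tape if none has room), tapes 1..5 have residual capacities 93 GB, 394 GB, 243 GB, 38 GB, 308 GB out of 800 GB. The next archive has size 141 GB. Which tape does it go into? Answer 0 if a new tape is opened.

3

Tapes with room: tape 2 (394 GB), tape 3 (243 GB), tape 5 (308 GB).
Tightest fit is tape 3 with 243 GB free.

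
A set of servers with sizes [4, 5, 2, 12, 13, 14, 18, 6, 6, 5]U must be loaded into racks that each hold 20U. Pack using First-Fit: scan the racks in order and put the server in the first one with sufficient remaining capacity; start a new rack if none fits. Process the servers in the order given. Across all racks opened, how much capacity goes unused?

15

4U → rack 1 (remaining 16U)
5U → rack 1 (remaining 11U)
2U → rack 1 (remaining 9U)
12U → rack 2 (remaining 8U)
13U → rack 3 (remaining 7U)
14U → rack 4 (remaining 6U)
18U → rack 5 (remaining 2U)
6U → rack 1 (remaining 3U)
6U → rack 2 (remaining 2U)
5U → rack 3 (remaining 2U)
5 racks × 20U = 100U; used 85U; unused 15U.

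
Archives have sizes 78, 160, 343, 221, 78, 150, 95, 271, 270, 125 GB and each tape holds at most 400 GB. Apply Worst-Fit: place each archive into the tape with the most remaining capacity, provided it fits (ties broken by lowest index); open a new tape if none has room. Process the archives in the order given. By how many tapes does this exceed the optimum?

Worst-Fit: [78,160,150] [343] [221,78,95] [271] [270,125] → 5 tapes.
Total size 1791 GB; any packing needs at least ⌈1791/400⌉ = 5 tapes.
So 5 is already optimal.

0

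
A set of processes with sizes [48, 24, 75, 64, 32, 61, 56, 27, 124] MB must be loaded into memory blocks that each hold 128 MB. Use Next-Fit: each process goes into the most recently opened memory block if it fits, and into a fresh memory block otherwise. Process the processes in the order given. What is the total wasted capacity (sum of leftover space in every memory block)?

257

Put 48 MB in memory block 1; 80 MB remain.
Put 24 MB in memory block 1; 56 MB remain.
Put 75 MB in memory block 2; 53 MB remain.
Put 64 MB in memory block 3; 64 MB remain.
Put 32 MB in memory block 3; 32 MB remain.
Put 61 MB in memory block 4; 67 MB remain.
Put 56 MB in memory block 4; 11 MB remain.
Put 27 MB in memory block 5; 101 MB remain.
Put 124 MB in memory block 6; 4 MB remain.
6 memory blocks × 128 MB = 768 MB; used 511 MB; unused 257 MB.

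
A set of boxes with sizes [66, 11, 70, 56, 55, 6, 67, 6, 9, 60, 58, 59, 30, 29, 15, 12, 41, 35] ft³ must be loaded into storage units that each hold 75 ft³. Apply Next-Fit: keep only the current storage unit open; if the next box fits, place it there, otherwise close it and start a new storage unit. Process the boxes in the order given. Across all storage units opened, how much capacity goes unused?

215

Put 66 ft³ in storage unit 1; 9 ft³ remain.
Put 11 ft³ in storage unit 2; 64 ft³ remain.
Put 70 ft³ in storage unit 3; 5 ft³ remain.
Put 56 ft³ in storage unit 4; 19 ft³ remain.
Put 55 ft³ in storage unit 5; 20 ft³ remain.
Put 6 ft³ in storage unit 5; 14 ft³ remain.
Put 67 ft³ in storage unit 6; 8 ft³ remain.
Put 6 ft³ in storage unit 6; 2 ft³ remain.
Put 9 ft³ in storage unit 7; 66 ft³ remain.
Put 60 ft³ in storage unit 7; 6 ft³ remain.
Put 58 ft³ in storage unit 8; 17 ft³ remain.
Put 59 ft³ in storage unit 9; 16 ft³ remain.
Put 30 ft³ in storage unit 10; 45 ft³ remain.
Put 29 ft³ in storage unit 10; 16 ft³ remain.
Put 15 ft³ in storage unit 10; 1 ft³ remain.
Put 12 ft³ in storage unit 11; 63 ft³ remain.
Put 41 ft³ in storage unit 11; 22 ft³ remain.
Put 35 ft³ in storage unit 12; 40 ft³ remain.
12 storage units × 75 ft³ = 900 ft³; used 685 ft³; unused 215 ft³.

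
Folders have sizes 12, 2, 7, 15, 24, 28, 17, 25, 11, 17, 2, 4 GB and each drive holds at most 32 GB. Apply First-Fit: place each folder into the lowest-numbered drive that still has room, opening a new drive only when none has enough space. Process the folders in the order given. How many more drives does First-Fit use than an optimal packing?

First-Fit: [12,2,7,11] [15,17] [24,2,4] [28] [25] [17] → 6 drives.
Total size 164 GB; any packing needs at least ⌈164/32⌉ = 6 drives.
So 6 is already optimal.

0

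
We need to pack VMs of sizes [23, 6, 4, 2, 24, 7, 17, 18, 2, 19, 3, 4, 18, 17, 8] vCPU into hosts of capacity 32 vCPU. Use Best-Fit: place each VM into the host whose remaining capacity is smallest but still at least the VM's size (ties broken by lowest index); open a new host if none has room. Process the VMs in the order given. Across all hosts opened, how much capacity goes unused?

host 1: place 23 vCPU, 9 vCPU left
host 1: place 6 vCPU, 3 vCPU left
host 2: place 4 vCPU, 28 vCPU left
host 1: place 2 vCPU, 1 vCPU left
host 2: place 24 vCPU, 4 vCPU left
host 3: place 7 vCPU, 25 vCPU left
host 3: place 17 vCPU, 8 vCPU left
host 4: place 18 vCPU, 14 vCPU left
host 2: place 2 vCPU, 2 vCPU left
host 5: place 19 vCPU, 13 vCPU left
host 3: place 3 vCPU, 5 vCPU left
host 3: place 4 vCPU, 1 vCPU left
host 6: place 18 vCPU, 14 vCPU left
host 7: place 17 vCPU, 15 vCPU left
host 5: place 8 vCPU, 5 vCPU left
7 hosts × 32 vCPU = 224 vCPU; used 172 vCPU; unused 52 vCPU.

52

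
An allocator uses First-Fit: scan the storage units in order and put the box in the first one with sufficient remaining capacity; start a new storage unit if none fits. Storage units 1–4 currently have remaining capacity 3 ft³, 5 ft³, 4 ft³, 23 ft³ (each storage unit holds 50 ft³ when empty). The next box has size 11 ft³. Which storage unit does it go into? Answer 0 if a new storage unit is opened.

4

Storage units with room: storage unit 4 (23 ft³).
The first with room is storage unit 4.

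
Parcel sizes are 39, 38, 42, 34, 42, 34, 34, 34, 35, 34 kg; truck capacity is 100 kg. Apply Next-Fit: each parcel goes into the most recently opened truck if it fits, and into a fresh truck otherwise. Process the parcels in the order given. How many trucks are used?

truck 1: place 39 kg, 61 kg left
truck 1: place 38 kg, 23 kg left
truck 2: place 42 kg, 58 kg left
truck 2: place 34 kg, 24 kg left
truck 3: place 42 kg, 58 kg left
truck 3: place 34 kg, 24 kg left
truck 4: place 34 kg, 66 kg left
truck 4: place 34 kg, 32 kg left
truck 5: place 35 kg, 65 kg left
truck 5: place 34 kg, 31 kg left
Final trucks: [39,38] [42,34] [42,34] [34,34] [35,34].

5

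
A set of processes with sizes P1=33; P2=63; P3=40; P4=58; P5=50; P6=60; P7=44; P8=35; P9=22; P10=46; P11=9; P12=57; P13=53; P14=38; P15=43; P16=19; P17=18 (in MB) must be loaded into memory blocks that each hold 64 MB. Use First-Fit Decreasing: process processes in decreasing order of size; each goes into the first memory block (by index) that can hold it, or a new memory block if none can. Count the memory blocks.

Sorted descending: 63, 60, 58, 57, 53, 50, 46, 44, 43, 40, 38, 35, 33, 22, 19, 18, 9.
memory block 1: place 63 MB, 1 MB left
memory block 2: place 60 MB, 4 MB left
memory block 3: place 58 MB, 6 MB left
memory block 4: place 57 MB, 7 MB left
memory block 5: place 53 MB, 11 MB left
memory block 6: place 50 MB, 14 MB left
memory block 7: place 46 MB, 18 MB left
memory block 8: place 44 MB, 20 MB left
memory block 9: place 43 MB, 21 MB left
memory block 10: place 40 MB, 24 MB left
memory block 11: place 38 MB, 26 MB left
memory block 12: place 35 MB, 29 MB left
memory block 13: place 33 MB, 31 MB left
memory block 10: place 22 MB, 2 MB left
memory block 8: place 19 MB, 1 MB left
memory block 7: place 18 MB, 0 MB left
memory block 5: place 9 MB, 2 MB left
Final memory blocks: [63] [60] [58] [57] [53,9] [50] [46,18] [44,19] [43] [40,22] [38] [35] [33].

13 memory blocks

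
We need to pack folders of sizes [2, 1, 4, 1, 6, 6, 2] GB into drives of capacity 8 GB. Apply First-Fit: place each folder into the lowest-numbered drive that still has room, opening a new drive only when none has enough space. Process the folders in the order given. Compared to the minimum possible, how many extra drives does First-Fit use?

First-Fit: [2,1,4,1] [6,2] [6] → 3 drives.
Total size 22 GB; any packing needs at least ⌈22/8⌉ = 3 drives.
So 3 is already optimal.

0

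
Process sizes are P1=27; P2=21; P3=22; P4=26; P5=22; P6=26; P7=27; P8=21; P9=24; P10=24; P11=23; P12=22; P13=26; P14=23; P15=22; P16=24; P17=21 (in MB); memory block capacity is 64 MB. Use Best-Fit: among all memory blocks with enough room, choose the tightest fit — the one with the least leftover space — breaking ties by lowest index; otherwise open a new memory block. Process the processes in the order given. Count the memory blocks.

9

P1 (27 MB) → memory block 1 (remaining 37 MB)
P2 (21 MB) → memory block 1 (remaining 16 MB)
P3 (22 MB) → memory block 2 (remaining 42 MB)
P4 (26 MB) → memory block 2 (remaining 16 MB)
P5 (22 MB) → memory block 3 (remaining 42 MB)
P6 (26 MB) → memory block 3 (remaining 16 MB)
P7 (27 MB) → memory block 4 (remaining 37 MB)
P8 (21 MB) → memory block 4 (remaining 16 MB)
P9 (24 MB) → memory block 5 (remaining 40 MB)
P10 (24 MB) → memory block 5 (remaining 16 MB)
P11 (23 MB) → memory block 6 (remaining 41 MB)
P12 (22 MB) → memory block 6 (remaining 19 MB)
P13 (26 MB) → memory block 7 (remaining 38 MB)
P14 (23 MB) → memory block 7 (remaining 15 MB)
P15 (22 MB) → memory block 8 (remaining 42 MB)
P16 (24 MB) → memory block 8 (remaining 18 MB)
P17 (21 MB) → memory block 9 (remaining 43 MB)
Final memory blocks: [27,21] [22,26] [22,26] [27,21] [24,24] [23,22] [26,23] [22,24] [21].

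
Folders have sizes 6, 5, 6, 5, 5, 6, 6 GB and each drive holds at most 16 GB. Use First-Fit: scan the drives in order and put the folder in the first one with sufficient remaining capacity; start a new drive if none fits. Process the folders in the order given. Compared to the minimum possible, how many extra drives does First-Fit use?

0

First-Fit: [6,5,5] [6,5] [6,6] → 3 drives.
Total size 39 GB; any packing needs at least ⌈39/16⌉ = 3 drives.
So 3 is already optimal.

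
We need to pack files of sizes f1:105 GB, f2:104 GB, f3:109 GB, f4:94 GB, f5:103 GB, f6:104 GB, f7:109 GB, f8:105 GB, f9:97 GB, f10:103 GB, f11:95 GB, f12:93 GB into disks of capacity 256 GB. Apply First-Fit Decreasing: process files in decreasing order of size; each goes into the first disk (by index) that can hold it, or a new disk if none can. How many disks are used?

Sorted descending: 109, 109, 105, 105, 104, 104, 103, 103, 97, 95, 94, 93.
disk 1: place 109 GB, 147 GB left
disk 1: place 109 GB, 38 GB left
disk 2: place 105 GB, 151 GB left
disk 2: place 105 GB, 46 GB left
disk 3: place 104 GB, 152 GB left
disk 3: place 104 GB, 48 GB left
disk 4: place 103 GB, 153 GB left
disk 4: place 103 GB, 50 GB left
disk 5: place 97 GB, 159 GB left
disk 5: place 95 GB, 64 GB left
disk 6: place 94 GB, 162 GB left
disk 6: place 93 GB, 69 GB left

6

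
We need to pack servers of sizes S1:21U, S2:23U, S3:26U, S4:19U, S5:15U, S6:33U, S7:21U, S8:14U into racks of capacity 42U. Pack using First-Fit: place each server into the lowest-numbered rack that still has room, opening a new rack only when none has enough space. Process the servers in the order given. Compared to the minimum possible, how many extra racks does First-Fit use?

First-Fit: [21,19] [23,15] [26,14] [33] [21] → 5 racks.
Total size 172U; any packing needs at least ⌈172/42⌉ = 5 racks.
So 5 is already optimal.

0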